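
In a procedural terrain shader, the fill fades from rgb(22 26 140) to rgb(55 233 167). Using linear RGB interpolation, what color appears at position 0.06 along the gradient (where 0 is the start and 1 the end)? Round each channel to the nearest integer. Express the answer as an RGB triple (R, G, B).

(24, 38, 142)

R = 22 + 0.06 × (55 − 22) = 22 + 0.06 × 33 = 23.98 → 24
G = 26 + 0.06 × (233 − 26) = 26 + 0.06 × 207 = 38.42 → 38
B = 140 + 0.06 × (167 − 140) = 140 + 0.06 × 27 = 141.62 → 142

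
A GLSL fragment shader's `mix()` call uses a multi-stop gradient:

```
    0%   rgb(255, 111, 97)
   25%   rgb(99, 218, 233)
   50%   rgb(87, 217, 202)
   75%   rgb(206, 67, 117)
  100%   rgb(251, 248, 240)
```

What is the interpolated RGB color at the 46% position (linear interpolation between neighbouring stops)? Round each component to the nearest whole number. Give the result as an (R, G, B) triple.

46% lies between the 25% and 50% stops, so the local fraction is t = (46 − 25)/(50 − 25) = 21/25 ≈ 0.84.
R = 99 + 0.84 × (87 − 99) = 88.92 → 89
G = 218 + 0.84 × (217 − 218) = 217.16 → 217
B = 233 + 0.84 × (202 − 233) = 206.96 → 207

(89, 217, 207)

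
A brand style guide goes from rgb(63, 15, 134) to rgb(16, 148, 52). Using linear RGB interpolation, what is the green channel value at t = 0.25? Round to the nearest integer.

48

G = 15 + 0.25 × (148 − 15) = 48.25 → 48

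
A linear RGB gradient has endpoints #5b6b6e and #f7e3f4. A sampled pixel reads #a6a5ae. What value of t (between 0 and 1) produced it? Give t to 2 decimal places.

0.48

Invert the lerp on the R channel (largest span, 156): t = (166 − 91) / (247 − 91) = 75/156 = 0.48077.
Check on G: (165 − 107)/(227 − 107) = 0.4833 ✓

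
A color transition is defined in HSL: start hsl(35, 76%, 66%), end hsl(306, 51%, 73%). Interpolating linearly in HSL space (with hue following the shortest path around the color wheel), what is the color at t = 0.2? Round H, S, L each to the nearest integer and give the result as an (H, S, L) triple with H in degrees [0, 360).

(17, 71, 67)

Hue: 306 − 35 = 271°, but |271| > 180 so the shorter arc goes the other way: Δh = 271 − 360 = -89°.
H = 35 + 0.2 × (-89) = 17.2 → 17°
S = 76 + 0.2 × (51 − 76) = 71 → 71%
L = 66 + 0.2 × (73 − 66) = 67.4 → 67%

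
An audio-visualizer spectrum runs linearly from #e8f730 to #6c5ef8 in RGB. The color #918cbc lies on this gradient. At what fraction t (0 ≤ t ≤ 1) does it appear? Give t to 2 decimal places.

Invert the lerp on the B channel (largest span, 200): t = (188 − 48) / (248 − 48) = 140/200 = 0.7.
Check on R: (145 − 232)/(108 − 232) = 0.7016 ✓

0.70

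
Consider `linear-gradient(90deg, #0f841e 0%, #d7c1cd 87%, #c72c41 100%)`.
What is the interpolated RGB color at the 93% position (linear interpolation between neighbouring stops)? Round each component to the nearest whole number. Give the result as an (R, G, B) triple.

(208, 124, 140)

93% lies between the 87% and 100% stops, so the local fraction is t = (93 − 87)/(100 − 87) = 6/13 ≈ 0.4615.
#d7c1cd → (215, 193, 205); #c72c41 → (199, 44, 65).
R = 215 + 0.4615 × (199 − 215) = 207.616 → 208
G = 193 + 0.4615 × (44 − 193) = 124.236 → 124
B = 205 + 0.4615 × (65 − 205) = 140.39 → 140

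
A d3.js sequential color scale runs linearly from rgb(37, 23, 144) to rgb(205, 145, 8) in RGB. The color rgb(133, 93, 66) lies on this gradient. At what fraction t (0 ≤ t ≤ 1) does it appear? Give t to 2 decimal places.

0.57

Invert the lerp on the R channel (largest span, 168): t = (133 − 37) / (205 − 37) = 96/168 = 0.57143.
Check on G: (93 − 23)/(145 − 23) = 0.5738 ✓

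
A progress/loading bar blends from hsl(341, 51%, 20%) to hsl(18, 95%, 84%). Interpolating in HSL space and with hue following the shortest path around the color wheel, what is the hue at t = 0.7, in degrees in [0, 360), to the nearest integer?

7

Hue: 18 − 341 = -323°, but |-323| > 180 so the shorter arc goes the other way: Δh = -323 + 360 = 37°.
H = 341 + 0.7 × (37) = 366.9 → 367 → 367 mod 360 = 7°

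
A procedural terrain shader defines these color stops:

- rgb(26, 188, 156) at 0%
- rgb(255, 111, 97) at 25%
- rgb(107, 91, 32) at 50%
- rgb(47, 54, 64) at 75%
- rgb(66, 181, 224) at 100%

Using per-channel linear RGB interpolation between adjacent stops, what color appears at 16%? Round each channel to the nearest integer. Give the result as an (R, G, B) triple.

16% lies between the 0% and 25% stops, so the local fraction is t = (16 − 0)/(25 − 0) = 16/25 ≈ 0.64.
R = 26 + 0.64 × (255 − 26) = 172.56 → 173
G = 188 + 0.64 × (111 − 188) = 138.72 → 139
B = 156 + 0.64 × (97 − 156) = 118.24 → 118

(173, 139, 118)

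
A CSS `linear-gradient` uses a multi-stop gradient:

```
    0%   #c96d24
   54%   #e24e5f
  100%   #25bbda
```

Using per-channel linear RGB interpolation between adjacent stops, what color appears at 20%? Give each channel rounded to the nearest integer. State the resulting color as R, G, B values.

20% lies between the 0% and 54% stops, so the local fraction is t = (20 − 0)/(54 − 0) = 20/54 ≈ 0.3704.
#c96d24 → (201, 109, 36); #e24e5f → (226, 78, 95).
R = 201 + 0.3704 × (226 − 201) = 210.26 → 210
G = 109 + 0.3704 × (78 − 109) = 97.518 → 98
B = 36 + 0.3704 × (95 − 36) = 57.854 → 58

(210, 98, 58)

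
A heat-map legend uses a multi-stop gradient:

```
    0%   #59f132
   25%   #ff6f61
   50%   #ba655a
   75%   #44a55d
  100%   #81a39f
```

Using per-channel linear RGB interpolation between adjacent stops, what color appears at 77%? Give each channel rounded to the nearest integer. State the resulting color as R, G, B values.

77% lies between the 75% and 100% stops, so the local fraction is t = (77 − 75)/(100 − 75) = 2/25 ≈ 0.08.
#44a55d → (68, 165, 93); #81a39f → (129, 163, 159).
R = 68 + 0.08 × (129 − 68) = 72.88 → 73
G = 165 + 0.08 × (163 − 165) = 164.84 → 165
B = 93 + 0.08 × (159 − 93) = 98.28 → 98

(73, 165, 98)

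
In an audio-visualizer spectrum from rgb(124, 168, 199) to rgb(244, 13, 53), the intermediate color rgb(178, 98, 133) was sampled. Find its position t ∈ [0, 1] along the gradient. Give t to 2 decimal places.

Invert the lerp on the G channel (largest span, 155): t = (98 − 168) / (13 − 168) = -70/-155 = 0.45161.
Check on R: (178 − 124)/(244 − 124) = 0.45 ✓

0.45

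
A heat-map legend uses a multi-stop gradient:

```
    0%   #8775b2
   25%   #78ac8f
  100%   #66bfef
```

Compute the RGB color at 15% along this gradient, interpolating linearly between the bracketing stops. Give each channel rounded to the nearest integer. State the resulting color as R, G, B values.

(126, 150, 157)

15% lies between the 0% and 25% stops, so the local fraction is t = (15 − 0)/(25 − 0) = 15/25 ≈ 0.6.
#8775b2 → (135, 117, 178); #78ac8f → (120, 172, 143).
R = 135 + 0.6 × (120 − 135) = 126 → 126
G = 117 + 0.6 × (172 − 117) = 150 → 150
B = 178 + 0.6 × (143 − 178) = 157 → 157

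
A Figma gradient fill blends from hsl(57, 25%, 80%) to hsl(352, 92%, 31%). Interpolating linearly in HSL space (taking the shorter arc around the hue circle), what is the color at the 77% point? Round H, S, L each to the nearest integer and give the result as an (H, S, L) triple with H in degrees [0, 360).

Hue: 352 − 57 = 295°, but |295| > 180 so the shorter arc goes the other way: Δh = 295 − 360 = -65°.
H = 57 + 0.77 × (-65) = 6.95 → 7°
S = 25 + 0.77 × (92 − 25) = 76.59 → 77%
L = 80 + 0.77 × (31 − 80) = 42.27 → 42%

(7, 77, 42)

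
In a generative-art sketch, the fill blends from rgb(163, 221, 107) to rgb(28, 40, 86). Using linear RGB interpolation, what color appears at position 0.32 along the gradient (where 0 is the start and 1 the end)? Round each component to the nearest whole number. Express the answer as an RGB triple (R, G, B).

R = 163 + 0.32 × (28 − 163) = 163 + 0.32 × -135 = 119.8 → 120
G = 221 + 0.32 × (40 − 221) = 221 + 0.32 × -181 = 163.08 → 163
B = 107 + 0.32 × (86 − 107) = 107 + 0.32 × -21 = 100.28 → 100
So the blended color is (120, 163, 100), about #78a364.

(120, 163, 100)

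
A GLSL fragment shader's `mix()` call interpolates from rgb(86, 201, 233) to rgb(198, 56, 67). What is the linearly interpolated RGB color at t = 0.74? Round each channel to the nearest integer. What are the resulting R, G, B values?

R = 86 + 0.74 × (198 − 86) = 86 + 0.74 × 112 = 168.88 → 169
G = 201 + 0.74 × (56 − 201) = 201 + 0.74 × -145 = 93.7 → 94
B = 233 + 0.74 × (67 − 233) = 233 + 0.74 × -166 = 110.16 → 110

(169, 94, 110)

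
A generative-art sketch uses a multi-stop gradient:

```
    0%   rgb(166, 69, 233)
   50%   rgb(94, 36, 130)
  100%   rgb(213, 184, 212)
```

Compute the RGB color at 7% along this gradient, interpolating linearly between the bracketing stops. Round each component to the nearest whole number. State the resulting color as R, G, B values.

7% lies between the 0% and 50% stops, so the local fraction is t = (7 − 0)/(50 − 0) = 7/50 ≈ 0.14.
R = 166 + 0.14 × (94 − 166) = 155.92 → 156
G = 69 + 0.14 × (36 − 69) = 64.38 → 64
B = 233 + 0.14 × (130 − 233) = 218.58 → 219

(156, 64, 219)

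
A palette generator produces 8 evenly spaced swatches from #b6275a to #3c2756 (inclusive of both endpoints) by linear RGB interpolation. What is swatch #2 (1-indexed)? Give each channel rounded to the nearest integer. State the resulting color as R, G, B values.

(165, 39, 89)

With 8 swatches and endpoints inclusive, swatch 2 sits at t = (2 − 1)/(8 − 1) = 1/7 ≈ 0.1429.
#b6275a → (182, 39, 90); #3c2756 → (60, 39, 86).
R = 182 + 0.1429 × (60 − 182) = 164.566 → 165
G = 39 + 0.1429 × (39 − 39) = 39 → 39
B = 90 + 0.1429 × (86 − 90) = 89.428 → 89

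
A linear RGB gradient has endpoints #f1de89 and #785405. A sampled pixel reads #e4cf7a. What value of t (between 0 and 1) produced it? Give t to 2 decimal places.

0.11

Invert the lerp on the G channel (largest span, 138): t = (207 − 222) / (84 − 222) = -15/-138 = 0.1087.
Check on R: (228 − 241)/(120 − 241) = 0.1074 ✓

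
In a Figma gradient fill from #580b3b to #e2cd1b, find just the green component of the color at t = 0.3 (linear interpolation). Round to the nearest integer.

G₁ = 11 (from #580b3b), G₂ = 205 (from #e2cd1b).
G = 11 + 0.3 × (205 − 11) = 69.2 → 69

69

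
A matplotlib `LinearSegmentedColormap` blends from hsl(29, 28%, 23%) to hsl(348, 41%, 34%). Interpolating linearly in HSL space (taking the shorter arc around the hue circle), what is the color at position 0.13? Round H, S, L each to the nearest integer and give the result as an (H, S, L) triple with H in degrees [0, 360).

(24, 30, 24)

Hue: 348 − 29 = 319°, but |319| > 180 so the shorter arc goes the other way: Δh = 319 − 360 = -41°.
H = 29 + 0.13 × (-41) = 23.67 → 24°
S = 28 + 0.13 × (41 − 28) = 29.69 → 30%
L = 23 + 0.13 × (34 − 23) = 24.43 → 24%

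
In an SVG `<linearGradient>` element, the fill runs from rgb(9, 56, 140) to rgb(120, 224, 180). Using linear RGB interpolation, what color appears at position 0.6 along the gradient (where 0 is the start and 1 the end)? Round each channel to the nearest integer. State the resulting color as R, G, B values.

(76, 157, 164)

R = 9 + 0.6 × (120 − 9) = 9 + 0.6 × 111 = 75.6 → 76
G = 56 + 0.6 × (224 − 56) = 56 + 0.6 × 168 = 156.8 → 157
B = 140 + 0.6 × (180 − 140) = 140 + 0.6 × 40 = 164 → 164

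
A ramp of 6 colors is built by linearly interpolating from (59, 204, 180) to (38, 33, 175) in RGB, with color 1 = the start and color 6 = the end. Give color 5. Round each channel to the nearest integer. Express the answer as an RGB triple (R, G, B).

(42, 67, 176)

With 6 swatches and endpoints inclusive, swatch 5 sits at t = (5 − 1)/(6 − 1) = 4/5 ≈ 0.8.
R = 59 + 0.8 × (38 − 59) = 42.2 → 42
G = 204 + 0.8 × (33 − 204) = 67.2 → 67
B = 180 + 0.8 × (175 − 180) = 176 → 176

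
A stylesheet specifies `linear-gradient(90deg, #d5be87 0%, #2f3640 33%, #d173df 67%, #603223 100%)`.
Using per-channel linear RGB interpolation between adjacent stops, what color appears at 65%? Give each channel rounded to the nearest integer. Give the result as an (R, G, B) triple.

65% lies between the 33% and 67% stops, so the local fraction is t = (65 − 33)/(67 − 33) = 32/34 ≈ 0.9412.
#2f3640 → (47, 54, 64); #d173df → (209, 115, 223).
R = 47 + 0.9412 × (209 − 47) = 199.474 → 199
G = 54 + 0.9412 × (115 − 54) = 111.413 → 111
B = 64 + 0.9412 × (223 − 64) = 213.651 → 214

(199, 111, 214)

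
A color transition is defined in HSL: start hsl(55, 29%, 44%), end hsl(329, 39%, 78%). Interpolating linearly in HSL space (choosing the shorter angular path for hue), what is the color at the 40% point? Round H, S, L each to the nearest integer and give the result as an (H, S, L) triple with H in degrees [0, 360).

Hue: 329 − 55 = 274°, but |274| > 180 so the shorter arc goes the other way: Δh = 274 − 360 = -86°.
H = 55 + 0.4 × (-86) = 20.6 → 21°
S = 29 + 0.4 × (39 − 29) = 33 → 33%
L = 44 + 0.4 × (78 − 44) = 57.6 → 58%

(21, 33, 58)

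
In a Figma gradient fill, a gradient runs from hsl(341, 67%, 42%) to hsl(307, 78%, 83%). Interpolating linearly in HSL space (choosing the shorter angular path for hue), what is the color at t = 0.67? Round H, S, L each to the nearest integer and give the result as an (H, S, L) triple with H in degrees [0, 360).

Hue arc: Δh = 307 − 341 = -34° (|Δh| ≤ 180, already the shorter path).
H = 341 + 0.67 × (-34) = 318.22 → 318°
S = 67 + 0.67 × (78 − 67) = 74.37 → 74%
L = 42 + 0.67 × (83 − 42) = 69.47 → 69%

(318, 74, 69)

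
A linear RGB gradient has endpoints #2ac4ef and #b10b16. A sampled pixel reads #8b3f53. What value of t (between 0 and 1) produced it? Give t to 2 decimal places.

0.72

Invert the lerp on the B channel (largest span, 217): t = (83 − 239) / (22 − 239) = -156/-217 = 0.71889.
Check on R: (139 − 42)/(177 − 42) = 0.7185 ✓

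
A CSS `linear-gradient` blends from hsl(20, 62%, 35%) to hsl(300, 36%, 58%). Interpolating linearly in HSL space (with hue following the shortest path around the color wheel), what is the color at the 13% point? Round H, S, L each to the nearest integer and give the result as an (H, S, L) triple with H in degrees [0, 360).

Hue: 300 − 20 = 280°, but |280| > 180 so the shorter arc goes the other way: Δh = 280 − 360 = -80°.
H = 20 + 0.13 × (-80) = 9.6 → 10°
S = 62 + 0.13 × (36 − 62) = 58.62 → 59%
L = 35 + 0.13 × (58 − 35) = 37.99 → 38%

(10, 59, 38)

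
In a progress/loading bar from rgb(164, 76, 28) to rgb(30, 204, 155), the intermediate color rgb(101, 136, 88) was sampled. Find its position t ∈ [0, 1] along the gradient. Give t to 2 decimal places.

0.47

Invert the lerp on the R channel (largest span, 134): t = (101 − 164) / (30 − 164) = -63/-134 = 0.47015.
Check on G: (136 − 76)/(204 − 76) = 0.4688 ✓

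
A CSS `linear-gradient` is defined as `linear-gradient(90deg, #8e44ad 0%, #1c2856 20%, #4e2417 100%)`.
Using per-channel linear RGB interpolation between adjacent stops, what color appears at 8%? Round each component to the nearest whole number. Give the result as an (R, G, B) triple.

(96, 57, 138)

8% lies between the 0% and 20% stops, so the local fraction is t = (8 − 0)/(20 − 0) = 8/20 ≈ 0.4.
#8e44ad → (142, 68, 173); #1c2856 → (28, 40, 86).
R = 142 + 0.4 × (28 − 142) = 96.4 → 96
G = 68 + 0.4 × (40 − 68) = 56.8 → 57
B = 173 + 0.4 × (86 − 173) = 138.2 → 138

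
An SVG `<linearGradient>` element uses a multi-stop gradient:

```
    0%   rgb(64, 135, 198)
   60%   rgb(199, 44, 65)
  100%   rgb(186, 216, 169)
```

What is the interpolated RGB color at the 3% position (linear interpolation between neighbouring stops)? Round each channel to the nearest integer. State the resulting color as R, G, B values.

(71, 130, 191)

3% lies between the 0% and 60% stops, so the local fraction is t = (3 − 0)/(60 − 0) = 3/60 ≈ 0.05.
R = 64 + 0.05 × (199 − 64) = 70.75 → 71
G = 135 + 0.05 × (44 − 135) = 130.45 → 130
B = 198 + 0.05 × (65 − 198) = 191.35 → 191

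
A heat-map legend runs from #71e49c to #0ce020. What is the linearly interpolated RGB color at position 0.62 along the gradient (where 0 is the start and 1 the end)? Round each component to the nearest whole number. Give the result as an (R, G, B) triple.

(50, 226, 79)

#71e49c → (113, 228, 156); #0ce020 → (12, 224, 32).
R = 113 + 0.62 × (12 − 113) = 113 + 0.62 × -101 = 50.38 → 50
G = 228 + 0.62 × (224 − 228) = 228 + 0.62 × -4 = 225.52 → 226
B = 156 + 0.62 × (32 − 156) = 156 + 0.62 × -124 = 79.12 → 79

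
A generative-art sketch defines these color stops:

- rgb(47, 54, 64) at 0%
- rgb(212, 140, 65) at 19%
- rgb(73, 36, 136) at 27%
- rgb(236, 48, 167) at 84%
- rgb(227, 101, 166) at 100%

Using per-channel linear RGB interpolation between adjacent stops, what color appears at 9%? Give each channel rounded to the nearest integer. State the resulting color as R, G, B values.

(125, 95, 64)

9% lies between the 0% and 19% stops, so the local fraction is t = (9 − 0)/(19 − 0) = 9/19 ≈ 0.4737.
R = 47 + 0.4737 × (212 − 47) = 125.16 → 125
G = 54 + 0.4737 × (140 − 54) = 94.738 → 95
B = 64 + 0.4737 × (65 − 64) = 64.474 → 64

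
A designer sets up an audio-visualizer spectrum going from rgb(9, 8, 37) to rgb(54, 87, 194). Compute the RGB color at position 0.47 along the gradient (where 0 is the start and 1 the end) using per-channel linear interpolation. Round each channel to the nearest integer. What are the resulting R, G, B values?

R = 9 + 0.47 × (54 − 9) = 9 + 0.47 × 45 = 30.15 → 30
G = 8 + 0.47 × (87 − 8) = 8 + 0.47 × 79 = 45.13 → 45
B = 37 + 0.47 × (194 − 37) = 37 + 0.47 × 157 = 110.79 → 111
So the blended color is (30, 45, 111), about #1e2d6f.

(30, 45, 111)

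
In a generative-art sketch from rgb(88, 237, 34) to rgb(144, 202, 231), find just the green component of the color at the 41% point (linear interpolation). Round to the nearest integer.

G = 237 + 0.41 × (202 − 237) = 222.65 → 223

223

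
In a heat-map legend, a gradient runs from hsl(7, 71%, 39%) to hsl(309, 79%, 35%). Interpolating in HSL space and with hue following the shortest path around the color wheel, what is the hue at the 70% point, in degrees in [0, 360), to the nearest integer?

Hue: 309 − 7 = 302°, but |302| > 180 so the shorter arc goes the other way: Δh = 302 − 360 = -58°.
H = 7 + 0.7 × (-58) = -33.6 → -34 → -34 mod 360 = 326°

326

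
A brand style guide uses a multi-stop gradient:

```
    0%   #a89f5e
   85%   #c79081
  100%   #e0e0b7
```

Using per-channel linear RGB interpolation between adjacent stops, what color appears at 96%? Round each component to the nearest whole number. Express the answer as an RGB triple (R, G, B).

(217, 203, 169)

96% lies between the 85% and 100% stops, so the local fraction is t = (96 − 85)/(100 − 85) = 11/15 ≈ 0.7333.
#c79081 → (199, 144, 129); #e0e0b7 → (224, 224, 183).
R = 199 + 0.7333 × (224 − 199) = 217.333 → 217
G = 144 + 0.7333 × (224 − 144) = 202.664 → 203
B = 129 + 0.7333 × (183 − 129) = 168.598 → 169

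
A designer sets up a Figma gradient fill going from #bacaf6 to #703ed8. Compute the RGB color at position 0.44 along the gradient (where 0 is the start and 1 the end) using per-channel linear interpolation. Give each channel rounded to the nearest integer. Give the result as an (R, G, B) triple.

(153, 140, 233)

#bacaf6 → (186, 202, 246); #703ed8 → (112, 62, 216).
R = 186 + 0.44 × (112 − 186) = 186 + 0.44 × -74 = 153.44 → 153
G = 202 + 0.44 × (62 − 202) = 202 + 0.44 × -140 = 140.4 → 140
B = 246 + 0.44 × (216 − 246) = 246 + 0.44 × -30 = 232.8 → 233
So the blended color is (153, 140, 233), about #998ce9.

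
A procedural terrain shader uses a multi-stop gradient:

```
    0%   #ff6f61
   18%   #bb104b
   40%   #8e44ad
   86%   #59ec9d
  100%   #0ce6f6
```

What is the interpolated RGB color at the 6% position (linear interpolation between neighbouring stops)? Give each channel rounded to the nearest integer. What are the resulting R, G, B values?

(232, 79, 90)

6% lies between the 0% and 18% stops, so the local fraction is t = (6 − 0)/(18 − 0) = 6/18 ≈ 0.3333.
#ff6f61 → (255, 111, 97); #bb104b → (187, 16, 75).
R = 255 + 0.3333 × (187 − 255) = 232.336 → 232
G = 111 + 0.3333 × (16 − 111) = 79.337 → 79
B = 97 + 0.3333 × (75 − 97) = 89.667 → 90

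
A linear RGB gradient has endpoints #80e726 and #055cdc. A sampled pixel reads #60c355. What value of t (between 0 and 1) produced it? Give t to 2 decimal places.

Invert the lerp on the B channel (largest span, 182): t = (85 − 38) / (220 − 38) = 47/182 = 0.25824.
Check on R: (96 − 128)/(5 − 128) = 0.2602 ✓

0.26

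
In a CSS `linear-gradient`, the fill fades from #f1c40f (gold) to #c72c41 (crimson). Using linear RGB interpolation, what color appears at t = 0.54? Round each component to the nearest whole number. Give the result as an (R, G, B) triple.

(218, 114, 42)

#f1c40f → (241, 196, 15); #c72c41 → (199, 44, 65).
R = 241 + 0.54 × (199 − 241) = 241 + 0.54 × -42 = 218.32 → 218
G = 196 + 0.54 × (44 − 196) = 196 + 0.54 × -152 = 113.92 → 114
B = 15 + 0.54 × (65 − 15) = 15 + 0.54 × 50 = 42 → 42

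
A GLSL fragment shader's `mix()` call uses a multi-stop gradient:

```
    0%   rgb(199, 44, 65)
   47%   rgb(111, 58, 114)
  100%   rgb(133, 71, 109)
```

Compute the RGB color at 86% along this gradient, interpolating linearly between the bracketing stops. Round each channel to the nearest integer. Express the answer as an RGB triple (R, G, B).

(127, 68, 110)

86% lies between the 47% and 100% stops, so the local fraction is t = (86 − 47)/(100 − 47) = 39/53 ≈ 0.7358.
R = 111 + 0.7358 × (133 − 111) = 127.188 → 127
G = 58 + 0.7358 × (71 − 58) = 67.565 → 68
B = 114 + 0.7358 × (109 − 114) = 110.321 → 110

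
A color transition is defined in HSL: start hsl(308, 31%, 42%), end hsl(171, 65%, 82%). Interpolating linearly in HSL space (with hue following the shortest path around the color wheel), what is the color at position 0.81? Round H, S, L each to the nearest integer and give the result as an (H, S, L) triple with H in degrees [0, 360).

(197, 59, 74)

Hue arc: Δh = 171 − 308 = -137° (|Δh| ≤ 180, already the shorter path).
H = 308 + 0.81 × (-137) = 197.03 → 197°
S = 31 + 0.81 × (65 − 31) = 58.54 → 59%
L = 42 + 0.81 × (82 − 42) = 74.4 → 74%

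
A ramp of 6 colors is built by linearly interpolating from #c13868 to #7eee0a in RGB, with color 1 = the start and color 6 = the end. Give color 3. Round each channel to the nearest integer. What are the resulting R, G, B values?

With 6 swatches and endpoints inclusive, swatch 3 sits at t = (3 − 1)/(6 − 1) = 2/5 ≈ 0.4.
#c13868 → (193, 56, 104); #7eee0a → (126, 238, 10).
R = 193 + 0.4 × (126 − 193) = 166.2 → 166
G = 56 + 0.4 × (238 − 56) = 128.8 → 129
B = 104 + 0.4 × (10 − 104) = 66.4 → 66

(166, 129, 66)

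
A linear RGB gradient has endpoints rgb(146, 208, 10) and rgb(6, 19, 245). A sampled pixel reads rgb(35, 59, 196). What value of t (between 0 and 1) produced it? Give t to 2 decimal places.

Invert the lerp on the B channel (largest span, 235): t = (196 − 10) / (245 − 10) = 186/235 = 0.79149.
Check on R: (35 − 146)/(6 − 146) = 0.7929 ✓

0.79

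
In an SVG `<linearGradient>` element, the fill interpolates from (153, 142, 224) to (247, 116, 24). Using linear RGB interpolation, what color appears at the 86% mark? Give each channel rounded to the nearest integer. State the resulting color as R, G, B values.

(234, 120, 52)

86% corresponds to t = 0.86.
R = 153 + 0.86 × (247 − 153) = 153 + 0.86 × 94 = 233.84 → 234
G = 142 + 0.86 × (116 − 142) = 142 + 0.86 × -26 = 119.64 → 120
B = 224 + 0.86 × (24 − 224) = 224 + 0.86 × -200 = 52 → 52
So the blended color is (234, 120, 52), about #ea7834.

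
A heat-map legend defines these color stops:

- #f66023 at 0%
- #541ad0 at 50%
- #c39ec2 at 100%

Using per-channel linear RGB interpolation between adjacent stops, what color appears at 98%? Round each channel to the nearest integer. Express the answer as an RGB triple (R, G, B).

(191, 153, 195)

98% lies between the 50% and 100% stops, so the local fraction is t = (98 − 50)/(100 − 50) = 48/50 ≈ 0.96.
#541ad0 → (84, 26, 208); #c39ec2 → (195, 158, 194).
R = 84 + 0.96 × (195 − 84) = 190.56 → 191
G = 26 + 0.96 × (158 − 26) = 152.72 → 153
B = 208 + 0.96 × (194 − 208) = 194.56 → 195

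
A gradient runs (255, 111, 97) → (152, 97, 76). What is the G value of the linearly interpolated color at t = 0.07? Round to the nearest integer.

G = 111 + 0.07 × (97 − 111) = 110.02 → 110

110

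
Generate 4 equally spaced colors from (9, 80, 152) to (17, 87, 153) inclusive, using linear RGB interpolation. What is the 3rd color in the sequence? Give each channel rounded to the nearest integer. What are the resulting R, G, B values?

(14, 85, 153)

With 4 swatches and endpoints inclusive, swatch 3 sits at t = (3 − 1)/(4 − 1) = 2/3 ≈ 0.6667.
R = 9 + 0.6667 × (17 − 9) = 14.334 → 14
G = 80 + 0.6667 × (87 − 80) = 84.667 → 85
B = 152 + 0.6667 × (153 − 152) = 152.667 → 153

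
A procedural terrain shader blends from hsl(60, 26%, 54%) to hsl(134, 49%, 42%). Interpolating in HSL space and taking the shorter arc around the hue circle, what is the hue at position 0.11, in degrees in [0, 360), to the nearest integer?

Hue arc: Δh = 134 − 60 = 74° (|Δh| ≤ 180, already the shorter path).
H = 60 + 0.11 × (74) = 68.14 → 68°

68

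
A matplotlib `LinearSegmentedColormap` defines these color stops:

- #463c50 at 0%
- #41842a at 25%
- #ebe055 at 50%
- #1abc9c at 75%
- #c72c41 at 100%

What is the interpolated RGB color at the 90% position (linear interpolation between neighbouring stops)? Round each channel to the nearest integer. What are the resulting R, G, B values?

90% lies between the 75% and 100% stops, so the local fraction is t = (90 − 75)/(100 − 75) = 15/25 ≈ 0.6.
#1abc9c → (26, 188, 156); #c72c41 → (199, 44, 65).
R = 26 + 0.6 × (199 − 26) = 129.8 → 130
G = 188 + 0.6 × (44 − 188) = 101.6 → 102
B = 156 + 0.6 × (65 − 156) = 101.4 → 101

(130, 102, 101)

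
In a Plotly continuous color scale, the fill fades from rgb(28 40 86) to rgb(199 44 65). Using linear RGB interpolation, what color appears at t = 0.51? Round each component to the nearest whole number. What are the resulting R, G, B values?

(115, 42, 75)

R = 28 + 0.51 × (199 − 28) = 28 + 0.51 × 171 = 115.21 → 115
G = 40 + 0.51 × (44 − 40) = 40 + 0.51 × 4 = 42.04 → 42
B = 86 + 0.51 × (65 − 86) = 86 + 0.51 × -21 = 75.29 → 75
So the blended color is (115, 42, 75), about #732a4b.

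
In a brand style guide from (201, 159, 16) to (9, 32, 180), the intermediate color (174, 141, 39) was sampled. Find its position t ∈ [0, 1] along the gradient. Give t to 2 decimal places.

0.14

Invert the lerp on the R channel (largest span, 192): t = (174 − 201) / (9 − 201) = -27/-192 = 0.14062.
Check on G: (141 − 159)/(32 − 159) = 0.1417 ✓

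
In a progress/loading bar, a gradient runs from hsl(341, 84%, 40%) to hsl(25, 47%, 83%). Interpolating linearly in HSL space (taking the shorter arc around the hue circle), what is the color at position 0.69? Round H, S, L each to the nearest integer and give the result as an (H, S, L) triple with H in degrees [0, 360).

(11, 58, 70)

Hue: 25 − 341 = -316°, but |-316| > 180 so the shorter arc goes the other way: Δh = -316 + 360 = 44°.
H = 341 + 0.69 × (44) = 371.36 → 371 → 371 mod 360 = 11°
S = 84 + 0.69 × (47 − 84) = 58.47 → 58%
L = 40 + 0.69 × (83 − 40) = 69.67 → 70%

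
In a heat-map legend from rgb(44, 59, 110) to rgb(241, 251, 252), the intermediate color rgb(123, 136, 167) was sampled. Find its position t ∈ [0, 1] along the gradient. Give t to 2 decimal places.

0.40

Invert the lerp on the R channel (largest span, 197): t = (123 − 44) / (241 − 44) = 79/197 = 0.40102.
Check on G: (136 − 59)/(251 − 59) = 0.401 ✓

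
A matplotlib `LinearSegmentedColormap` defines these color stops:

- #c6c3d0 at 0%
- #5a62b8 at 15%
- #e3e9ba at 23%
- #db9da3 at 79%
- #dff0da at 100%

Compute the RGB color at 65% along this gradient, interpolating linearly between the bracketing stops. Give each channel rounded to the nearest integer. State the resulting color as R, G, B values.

65% lies between the 23% and 79% stops, so the local fraction is t = (65 − 23)/(79 − 23) = 42/56 ≈ 0.75.
#e3e9ba → (227, 233, 186); #db9da3 → (219, 157, 163).
R = 227 + 0.75 × (219 − 227) = 221 → 221
G = 233 + 0.75 × (157 − 233) = 176 → 176
B = 186 + 0.75 × (163 − 186) = 168.75 → 169

(221, 176, 169)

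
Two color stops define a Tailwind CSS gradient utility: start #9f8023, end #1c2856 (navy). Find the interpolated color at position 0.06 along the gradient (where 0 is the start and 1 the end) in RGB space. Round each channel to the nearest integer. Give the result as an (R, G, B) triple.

#9f8023 → (159, 128, 35); #1c2856 → (28, 40, 86).
R = 159 + 0.06 × (28 − 159) = 159 + 0.06 × -131 = 151.14 → 151
G = 128 + 0.06 × (40 − 128) = 128 + 0.06 × -88 = 122.72 → 123
B = 35 + 0.06 × (86 − 35) = 35 + 0.06 × 51 = 38.06 → 38
So the blended color is (151, 123, 38), about #977b26.

(151, 123, 38)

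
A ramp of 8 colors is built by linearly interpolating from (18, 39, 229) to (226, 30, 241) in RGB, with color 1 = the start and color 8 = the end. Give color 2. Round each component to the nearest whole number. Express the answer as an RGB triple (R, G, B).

With 8 swatches and endpoints inclusive, swatch 2 sits at t = (2 − 1)/(8 − 1) = 1/7 ≈ 0.1429.
R = 18 + 0.1429 × (226 − 18) = 47.723 → 48
G = 39 + 0.1429 × (30 − 39) = 37.714 → 38
B = 229 + 0.1429 × (241 − 229) = 230.715 → 231

(48, 38, 231)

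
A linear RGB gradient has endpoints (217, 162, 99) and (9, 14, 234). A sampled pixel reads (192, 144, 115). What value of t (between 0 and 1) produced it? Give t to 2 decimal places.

0.12

Invert the lerp on the R channel (largest span, 208): t = (192 − 217) / (9 − 217) = -25/-208 = 0.12019.
Check on G: (144 − 162)/(14 − 162) = 0.1216 ✓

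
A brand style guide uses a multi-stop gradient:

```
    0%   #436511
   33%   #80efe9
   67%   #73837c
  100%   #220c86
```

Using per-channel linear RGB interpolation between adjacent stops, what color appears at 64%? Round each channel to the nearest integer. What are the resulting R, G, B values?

(116, 141, 134)

64% lies between the 33% and 67% stops, so the local fraction is t = (64 − 33)/(67 − 33) = 31/34 ≈ 0.9118.
#80efe9 → (128, 239, 233); #73837c → (115, 131, 124).
R = 128 + 0.9118 × (115 − 128) = 116.147 → 116
G = 239 + 0.9118 × (131 − 239) = 140.526 → 141
B = 233 + 0.9118 × (124 − 233) = 133.614 → 134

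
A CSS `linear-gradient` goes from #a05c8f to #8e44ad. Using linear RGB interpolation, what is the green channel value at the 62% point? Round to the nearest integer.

77

G₁ = 92 (from #a05c8f), G₂ = 68 (from #8e44ad).
G = 92 + 0.62 × (68 − 92) = 77.12 → 77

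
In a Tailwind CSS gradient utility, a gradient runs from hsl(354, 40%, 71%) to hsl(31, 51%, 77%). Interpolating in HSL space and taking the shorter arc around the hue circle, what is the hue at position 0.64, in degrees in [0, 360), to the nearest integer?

18

Hue: 31 − 354 = -323°, but |-323| > 180 so the shorter arc goes the other way: Δh = -323 + 360 = 37°.
H = 354 + 0.64 × (37) = 377.68 → 378 → 378 mod 360 = 18°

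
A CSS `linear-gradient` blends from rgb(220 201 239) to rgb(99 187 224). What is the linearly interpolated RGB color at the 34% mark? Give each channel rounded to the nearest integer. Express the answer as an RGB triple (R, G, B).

(179, 196, 234)

34% corresponds to t = 0.34.
R = 220 + 0.34 × (99 − 220) = 220 + 0.34 × -121 = 178.86 → 179
G = 201 + 0.34 × (187 − 201) = 201 + 0.34 × -14 = 196.24 → 196
B = 239 + 0.34 × (224 − 239) = 239 + 0.34 × -15 = 233.9 → 234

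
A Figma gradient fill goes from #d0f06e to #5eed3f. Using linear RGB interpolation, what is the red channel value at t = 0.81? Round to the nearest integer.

116

R₁ = 208 (from #d0f06e), R₂ = 94 (from #5eed3f).
R = 208 + 0.81 × (94 − 208) = 115.66 → 116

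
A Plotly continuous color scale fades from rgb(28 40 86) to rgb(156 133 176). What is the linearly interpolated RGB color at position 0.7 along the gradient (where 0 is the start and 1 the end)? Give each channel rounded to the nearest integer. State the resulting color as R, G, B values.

R = 28 + 0.7 × (156 − 28) = 28 + 0.7 × 128 = 117.6 → 118
G = 40 + 0.7 × (133 − 40) = 40 + 0.7 × 93 = 105.1 → 105
B = 86 + 0.7 × (176 − 86) = 86 + 0.7 × 90 = 149 → 149

(118, 105, 149)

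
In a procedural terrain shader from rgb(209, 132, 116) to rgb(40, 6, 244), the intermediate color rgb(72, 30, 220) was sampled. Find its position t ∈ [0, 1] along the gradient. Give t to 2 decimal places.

Invert the lerp on the R channel (largest span, 169): t = (72 − 209) / (40 − 209) = -137/-169 = 0.81065.
Check on G: (30 − 132)/(6 − 132) = 0.8095 ✓

0.81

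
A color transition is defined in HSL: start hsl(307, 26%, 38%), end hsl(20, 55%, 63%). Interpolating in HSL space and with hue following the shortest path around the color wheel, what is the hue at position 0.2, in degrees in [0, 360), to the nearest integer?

Hue: 20 − 307 = -287°, but |-287| > 180 so the shorter arc goes the other way: Δh = -287 + 360 = 73°.
H = 307 + 0.2 × (73) = 321.6 → 322°

322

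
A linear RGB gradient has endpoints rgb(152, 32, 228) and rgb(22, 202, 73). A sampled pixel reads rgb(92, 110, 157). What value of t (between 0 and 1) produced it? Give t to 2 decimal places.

Invert the lerp on the G channel (largest span, 170): t = (110 − 32) / (202 − 32) = 78/170 = 0.45882.
Check on R: (92 − 152)/(22 − 152) = 0.4615 ✓

0.46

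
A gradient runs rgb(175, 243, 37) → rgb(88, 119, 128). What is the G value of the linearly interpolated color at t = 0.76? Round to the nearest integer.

G = 243 + 0.76 × (119 − 243) = 148.76 → 149

149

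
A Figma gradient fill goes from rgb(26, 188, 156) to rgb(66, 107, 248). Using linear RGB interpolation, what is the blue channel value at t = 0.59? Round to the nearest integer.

210

B = 156 + 0.59 × (248 − 156) = 210.28 → 210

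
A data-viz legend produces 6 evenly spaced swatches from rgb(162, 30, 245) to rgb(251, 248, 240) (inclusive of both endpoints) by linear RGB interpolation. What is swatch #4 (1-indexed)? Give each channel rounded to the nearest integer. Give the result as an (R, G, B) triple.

(215, 161, 242)

With 6 swatches and endpoints inclusive, swatch 4 sits at t = (4 − 1)/(6 − 1) = 3/5 ≈ 0.6.
R = 162 + 0.6 × (251 − 162) = 215.4 → 215
G = 30 + 0.6 × (248 − 30) = 160.8 → 161
B = 245 + 0.6 × (240 − 245) = 242 → 242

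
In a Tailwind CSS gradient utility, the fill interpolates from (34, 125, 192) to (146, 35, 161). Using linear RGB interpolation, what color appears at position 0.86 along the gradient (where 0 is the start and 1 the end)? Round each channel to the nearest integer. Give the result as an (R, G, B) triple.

R = 34 + 0.86 × (146 − 34) = 34 + 0.86 × 112 = 130.32 → 130
G = 125 + 0.86 × (35 − 125) = 125 + 0.86 × -90 = 47.6 → 48
B = 192 + 0.86 × (161 − 192) = 192 + 0.86 × -31 = 165.34 → 165

(130, 48, 165)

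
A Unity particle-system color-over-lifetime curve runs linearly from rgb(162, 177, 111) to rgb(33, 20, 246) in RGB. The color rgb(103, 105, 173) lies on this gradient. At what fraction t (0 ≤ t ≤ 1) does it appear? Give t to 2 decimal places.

0.46

Invert the lerp on the G channel (largest span, 157): t = (105 − 177) / (20 − 177) = -72/-157 = 0.4586.
Check on R: (103 − 162)/(33 − 162) = 0.4574 ✓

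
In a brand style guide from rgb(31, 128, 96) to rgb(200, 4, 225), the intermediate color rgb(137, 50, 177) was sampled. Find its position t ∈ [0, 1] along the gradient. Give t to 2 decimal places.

Invert the lerp on the R channel (largest span, 169): t = (137 − 31) / (200 − 31) = 106/169 = 0.62722.
Check on G: (50 − 128)/(4 − 128) = 0.629 ✓

0.63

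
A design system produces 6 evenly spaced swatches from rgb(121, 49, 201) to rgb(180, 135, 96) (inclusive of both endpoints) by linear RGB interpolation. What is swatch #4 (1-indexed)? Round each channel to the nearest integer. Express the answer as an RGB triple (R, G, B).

With 6 swatches and endpoints inclusive, swatch 4 sits at t = (4 − 1)/(6 − 1) = 3/5 ≈ 0.6.
R = 121 + 0.6 × (180 − 121) = 156.4 → 156
G = 49 + 0.6 × (135 − 49) = 100.6 → 101
B = 201 + 0.6 × (96 − 201) = 138 → 138

(156, 101, 138)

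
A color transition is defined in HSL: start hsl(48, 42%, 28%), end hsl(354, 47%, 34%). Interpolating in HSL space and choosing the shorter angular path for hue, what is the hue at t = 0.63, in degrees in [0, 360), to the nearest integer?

14

Hue: 354 − 48 = 306°, but |306| > 180 so the shorter arc goes the other way: Δh = 306 − 360 = -54°.
H = 48 + 0.63 × (-54) = 13.98 → 14°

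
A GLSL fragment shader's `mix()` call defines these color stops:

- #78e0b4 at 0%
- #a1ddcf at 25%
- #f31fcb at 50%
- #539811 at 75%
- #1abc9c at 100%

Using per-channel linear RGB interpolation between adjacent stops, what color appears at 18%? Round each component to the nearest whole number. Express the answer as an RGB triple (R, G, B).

18% lies between the 0% and 25% stops, so the local fraction is t = (18 − 0)/(25 − 0) = 18/25 ≈ 0.72.
#78e0b4 → (120, 224, 180); #a1ddcf → (161, 221, 207).
R = 120 + 0.72 × (161 − 120) = 149.52 → 150
G = 224 + 0.72 × (221 − 224) = 221.84 → 222
B = 180 + 0.72 × (207 − 180) = 199.44 → 199

(150, 222, 199)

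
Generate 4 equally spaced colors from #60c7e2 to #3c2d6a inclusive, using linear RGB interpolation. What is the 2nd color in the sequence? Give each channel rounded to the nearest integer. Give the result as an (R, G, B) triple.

With 4 swatches and endpoints inclusive, swatch 2 sits at t = (2 − 1)/(4 − 1) = 1/3 ≈ 0.3333.
#60c7e2 → (96, 199, 226); #3c2d6a → (60, 45, 106).
R = 96 + 0.3333 × (60 − 96) = 84.001 → 84
G = 199 + 0.3333 × (45 − 199) = 147.672 → 148
B = 226 + 0.3333 × (106 − 226) = 186.004 → 186

(84, 148, 186)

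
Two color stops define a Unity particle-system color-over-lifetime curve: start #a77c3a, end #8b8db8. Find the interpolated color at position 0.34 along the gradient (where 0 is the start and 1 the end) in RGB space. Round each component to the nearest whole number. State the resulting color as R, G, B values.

#a77c3a → (167, 124, 58); #8b8db8 → (139, 141, 184).
R = 167 + 0.34 × (139 − 167) = 167 + 0.34 × -28 = 157.48 → 157
G = 124 + 0.34 × (141 − 124) = 124 + 0.34 × 17 = 129.78 → 130
B = 58 + 0.34 × (184 − 58) = 58 + 0.34 × 126 = 100.84 → 101

(157, 130, 101)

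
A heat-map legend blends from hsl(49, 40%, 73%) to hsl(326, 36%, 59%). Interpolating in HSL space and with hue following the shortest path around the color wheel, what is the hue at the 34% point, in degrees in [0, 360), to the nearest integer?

21

Hue: 326 − 49 = 277°, but |277| > 180 so the shorter arc goes the other way: Δh = 277 − 360 = -83°.
H = 49 + 0.34 × (-83) = 20.78 → 21°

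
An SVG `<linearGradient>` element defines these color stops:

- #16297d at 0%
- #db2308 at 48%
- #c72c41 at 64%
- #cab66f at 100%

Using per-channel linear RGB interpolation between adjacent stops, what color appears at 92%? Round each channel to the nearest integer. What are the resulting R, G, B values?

92% lies between the 64% and 100% stops, so the local fraction is t = (92 − 64)/(100 − 64) = 28/36 ≈ 0.7778.
#c72c41 → (199, 44, 65); #cab66f → (202, 182, 111).
R = 199 + 0.7778 × (202 − 199) = 201.333 → 201
G = 44 + 0.7778 × (182 − 44) = 151.336 → 151
B = 65 + 0.7778 × (111 − 65) = 100.779 → 101

(201, 151, 101)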